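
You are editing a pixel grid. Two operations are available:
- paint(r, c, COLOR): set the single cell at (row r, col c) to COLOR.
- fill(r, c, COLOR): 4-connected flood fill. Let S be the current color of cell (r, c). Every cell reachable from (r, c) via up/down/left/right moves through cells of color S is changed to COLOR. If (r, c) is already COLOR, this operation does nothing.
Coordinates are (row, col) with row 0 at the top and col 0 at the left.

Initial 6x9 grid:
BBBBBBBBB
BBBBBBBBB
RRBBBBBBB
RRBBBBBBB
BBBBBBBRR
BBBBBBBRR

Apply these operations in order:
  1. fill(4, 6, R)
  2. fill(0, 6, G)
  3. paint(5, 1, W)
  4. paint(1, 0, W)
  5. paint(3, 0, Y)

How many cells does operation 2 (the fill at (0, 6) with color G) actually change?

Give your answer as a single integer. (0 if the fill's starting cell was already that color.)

Answer: 54

Derivation:
After op 1 fill(4,6,R) [46 cells changed]:
RRRRRRRRR
RRRRRRRRR
RRRRRRRRR
RRRRRRRRR
RRRRRRRRR
RRRRRRRRR
After op 2 fill(0,6,G) [54 cells changed]:
GGGGGGGGG
GGGGGGGGG
GGGGGGGGG
GGGGGGGGG
GGGGGGGGG
GGGGGGGGG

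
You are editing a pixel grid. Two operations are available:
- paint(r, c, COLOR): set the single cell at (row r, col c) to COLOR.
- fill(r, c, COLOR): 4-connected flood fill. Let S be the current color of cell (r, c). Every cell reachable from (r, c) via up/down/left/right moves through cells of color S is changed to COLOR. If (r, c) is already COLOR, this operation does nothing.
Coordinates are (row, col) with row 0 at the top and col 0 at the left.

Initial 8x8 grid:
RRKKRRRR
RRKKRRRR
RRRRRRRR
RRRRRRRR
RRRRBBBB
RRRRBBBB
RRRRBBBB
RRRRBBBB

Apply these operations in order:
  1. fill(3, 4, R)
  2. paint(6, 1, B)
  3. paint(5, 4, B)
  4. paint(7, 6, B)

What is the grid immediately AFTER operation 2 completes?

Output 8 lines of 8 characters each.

After op 1 fill(3,4,R) [0 cells changed]:
RRKKRRRR
RRKKRRRR
RRRRRRRR
RRRRRRRR
RRRRBBBB
RRRRBBBB
RRRRBBBB
RRRRBBBB
After op 2 paint(6,1,B):
RRKKRRRR
RRKKRRRR
RRRRRRRR
RRRRRRRR
RRRRBBBB
RRRRBBBB
RBRRBBBB
RRRRBBBB

Answer: RRKKRRRR
RRKKRRRR
RRRRRRRR
RRRRRRRR
RRRRBBBB
RRRRBBBB
RBRRBBBB
RRRRBBBB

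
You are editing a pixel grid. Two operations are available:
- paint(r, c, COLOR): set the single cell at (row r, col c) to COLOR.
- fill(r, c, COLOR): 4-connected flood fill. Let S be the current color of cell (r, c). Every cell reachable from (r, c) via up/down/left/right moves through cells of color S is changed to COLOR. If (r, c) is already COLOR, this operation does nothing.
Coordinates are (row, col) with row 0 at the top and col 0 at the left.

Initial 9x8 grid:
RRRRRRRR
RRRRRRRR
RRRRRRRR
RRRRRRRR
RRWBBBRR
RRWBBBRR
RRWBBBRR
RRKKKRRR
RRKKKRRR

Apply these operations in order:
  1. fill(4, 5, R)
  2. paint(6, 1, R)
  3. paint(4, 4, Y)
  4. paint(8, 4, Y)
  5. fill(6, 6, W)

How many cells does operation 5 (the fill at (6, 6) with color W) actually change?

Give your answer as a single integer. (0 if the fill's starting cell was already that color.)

Answer: 62

Derivation:
After op 1 fill(4,5,R) [9 cells changed]:
RRRRRRRR
RRRRRRRR
RRRRRRRR
RRRRRRRR
RRWRRRRR
RRWRRRRR
RRWRRRRR
RRKKKRRR
RRKKKRRR
After op 2 paint(6,1,R):
RRRRRRRR
RRRRRRRR
RRRRRRRR
RRRRRRRR
RRWRRRRR
RRWRRRRR
RRWRRRRR
RRKKKRRR
RRKKKRRR
After op 3 paint(4,4,Y):
RRRRRRRR
RRRRRRRR
RRRRRRRR
RRRRRRRR
RRWRYRRR
RRWRRRRR
RRWRRRRR
RRKKKRRR
RRKKKRRR
After op 4 paint(8,4,Y):
RRRRRRRR
RRRRRRRR
RRRRRRRR
RRRRRRRR
RRWRYRRR
RRWRRRRR
RRWRRRRR
RRKKKRRR
RRKKYRRR
After op 5 fill(6,6,W) [62 cells changed]:
WWWWWWWW
WWWWWWWW
WWWWWWWW
WWWWWWWW
WWWWYWWW
WWWWWWWW
WWWWWWWW
WWKKKWWW
WWKKYWWW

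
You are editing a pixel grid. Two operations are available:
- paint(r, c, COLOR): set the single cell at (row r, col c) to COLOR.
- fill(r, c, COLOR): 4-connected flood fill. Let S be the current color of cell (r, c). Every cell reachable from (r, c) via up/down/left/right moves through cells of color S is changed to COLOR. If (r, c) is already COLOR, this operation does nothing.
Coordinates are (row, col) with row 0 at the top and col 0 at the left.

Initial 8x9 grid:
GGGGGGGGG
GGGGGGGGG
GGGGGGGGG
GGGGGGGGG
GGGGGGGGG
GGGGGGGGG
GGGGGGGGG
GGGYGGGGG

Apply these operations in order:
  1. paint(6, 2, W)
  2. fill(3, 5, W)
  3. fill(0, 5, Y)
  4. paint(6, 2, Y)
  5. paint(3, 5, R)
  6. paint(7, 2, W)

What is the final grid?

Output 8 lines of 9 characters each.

Answer: YYYYYYYYY
YYYYYYYYY
YYYYYYYYY
YYYYYRYYY
YYYYYYYYY
YYYYYYYYY
YYYYYYYYY
YYWYYYYYY

Derivation:
After op 1 paint(6,2,W):
GGGGGGGGG
GGGGGGGGG
GGGGGGGGG
GGGGGGGGG
GGGGGGGGG
GGGGGGGGG
GGWGGGGGG
GGGYGGGGG
After op 2 fill(3,5,W) [70 cells changed]:
WWWWWWWWW
WWWWWWWWW
WWWWWWWWW
WWWWWWWWW
WWWWWWWWW
WWWWWWWWW
WWWWWWWWW
WWWYWWWWW
After op 3 fill(0,5,Y) [71 cells changed]:
YYYYYYYYY
YYYYYYYYY
YYYYYYYYY
YYYYYYYYY
YYYYYYYYY
YYYYYYYYY
YYYYYYYYY
YYYYYYYYY
After op 4 paint(6,2,Y):
YYYYYYYYY
YYYYYYYYY
YYYYYYYYY
YYYYYYYYY
YYYYYYYYY
YYYYYYYYY
YYYYYYYYY
YYYYYYYYY
After op 5 paint(3,5,R):
YYYYYYYYY
YYYYYYYYY
YYYYYYYYY
YYYYYRYYY
YYYYYYYYY
YYYYYYYYY
YYYYYYYYY
YYYYYYYYY
After op 6 paint(7,2,W):
YYYYYYYYY
YYYYYYYYY
YYYYYYYYY
YYYYYRYYY
YYYYYYYYY
YYYYYYYYY
YYYYYYYYY
YYWYYYYYY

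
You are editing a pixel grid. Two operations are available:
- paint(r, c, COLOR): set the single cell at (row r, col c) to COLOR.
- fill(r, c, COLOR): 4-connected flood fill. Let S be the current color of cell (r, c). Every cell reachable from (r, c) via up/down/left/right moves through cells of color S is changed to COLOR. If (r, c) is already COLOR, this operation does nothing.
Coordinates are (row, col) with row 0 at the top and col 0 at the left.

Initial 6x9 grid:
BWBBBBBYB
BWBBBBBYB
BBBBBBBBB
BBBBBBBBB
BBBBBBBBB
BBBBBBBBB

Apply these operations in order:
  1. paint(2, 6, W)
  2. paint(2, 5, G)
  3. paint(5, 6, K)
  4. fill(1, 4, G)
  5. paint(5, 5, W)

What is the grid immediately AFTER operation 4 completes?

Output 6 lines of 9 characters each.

After op 1 paint(2,6,W):
BWBBBBBYB
BWBBBBBYB
BBBBBBWBB
BBBBBBBBB
BBBBBBBBB
BBBBBBBBB
After op 2 paint(2,5,G):
BWBBBBBYB
BWBBBBBYB
BBBBBGWBB
BBBBBBBBB
BBBBBBBBB
BBBBBBBBB
After op 3 paint(5,6,K):
BWBBBBBYB
BWBBBBBYB
BBBBBGWBB
BBBBBBBBB
BBBBBBBBB
BBBBBBKBB
After op 4 fill(1,4,G) [47 cells changed]:
GWGGGGGYG
GWGGGGGYG
GGGGGGWGG
GGGGGGGGG
GGGGGGGGG
GGGGGGKGG

Answer: GWGGGGGYG
GWGGGGGYG
GGGGGGWGG
GGGGGGGGG
GGGGGGGGG
GGGGGGKGG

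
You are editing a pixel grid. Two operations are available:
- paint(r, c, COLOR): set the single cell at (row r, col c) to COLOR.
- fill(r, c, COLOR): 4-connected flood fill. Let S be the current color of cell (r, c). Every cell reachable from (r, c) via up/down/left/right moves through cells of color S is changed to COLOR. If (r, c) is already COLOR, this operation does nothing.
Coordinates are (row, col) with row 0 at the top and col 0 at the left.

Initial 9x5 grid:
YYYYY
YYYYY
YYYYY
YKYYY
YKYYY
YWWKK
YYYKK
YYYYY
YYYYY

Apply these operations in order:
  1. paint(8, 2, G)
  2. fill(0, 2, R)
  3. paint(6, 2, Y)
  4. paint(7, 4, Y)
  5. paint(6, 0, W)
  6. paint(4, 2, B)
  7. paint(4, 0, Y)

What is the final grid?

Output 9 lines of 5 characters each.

After op 1 paint(8,2,G):
YYYYY
YYYYY
YYYYY
YKYYY
YKYYY
YWWKK
YYYKK
YYYYY
YYGYY
After op 2 fill(0,2,R) [36 cells changed]:
RRRRR
RRRRR
RRRRR
RKRRR
RKRRR
RWWKK
RRRKK
RRRRR
RRGRR
After op 3 paint(6,2,Y):
RRRRR
RRRRR
RRRRR
RKRRR
RKRRR
RWWKK
RRYKK
RRRRR
RRGRR
After op 4 paint(7,4,Y):
RRRRR
RRRRR
RRRRR
RKRRR
RKRRR
RWWKK
RRYKK
RRRRY
RRGRR
After op 5 paint(6,0,W):
RRRRR
RRRRR
RRRRR
RKRRR
RKRRR
RWWKK
WRYKK
RRRRY
RRGRR
After op 6 paint(4,2,B):
RRRRR
RRRRR
RRRRR
RKRRR
RKBRR
RWWKK
WRYKK
RRRRY
RRGRR
After op 7 paint(4,0,Y):
RRRRR
RRRRR
RRRRR
RKRRR
YKBRR
RWWKK
WRYKK
RRRRY
RRGRR

Answer: RRRRR
RRRRR
RRRRR
RKRRR
YKBRR
RWWKK
WRYKK
RRRRY
RRGRR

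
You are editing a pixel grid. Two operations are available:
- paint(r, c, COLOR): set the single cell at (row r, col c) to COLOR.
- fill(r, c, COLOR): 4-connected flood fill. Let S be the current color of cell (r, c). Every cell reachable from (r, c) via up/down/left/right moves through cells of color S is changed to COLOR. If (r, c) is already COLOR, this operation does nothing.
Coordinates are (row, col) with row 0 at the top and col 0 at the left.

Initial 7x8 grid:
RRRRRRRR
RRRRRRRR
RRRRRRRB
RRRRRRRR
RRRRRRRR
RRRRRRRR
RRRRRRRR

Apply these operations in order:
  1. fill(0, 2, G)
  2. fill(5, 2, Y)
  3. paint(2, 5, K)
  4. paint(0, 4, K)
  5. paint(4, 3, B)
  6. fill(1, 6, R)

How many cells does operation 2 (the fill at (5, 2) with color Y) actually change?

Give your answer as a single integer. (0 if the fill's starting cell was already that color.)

After op 1 fill(0,2,G) [55 cells changed]:
GGGGGGGG
GGGGGGGG
GGGGGGGB
GGGGGGGG
GGGGGGGG
GGGGGGGG
GGGGGGGG
After op 2 fill(5,2,Y) [55 cells changed]:
YYYYYYYY
YYYYYYYY
YYYYYYYB
YYYYYYYY
YYYYYYYY
YYYYYYYY
YYYYYYYY

Answer: 55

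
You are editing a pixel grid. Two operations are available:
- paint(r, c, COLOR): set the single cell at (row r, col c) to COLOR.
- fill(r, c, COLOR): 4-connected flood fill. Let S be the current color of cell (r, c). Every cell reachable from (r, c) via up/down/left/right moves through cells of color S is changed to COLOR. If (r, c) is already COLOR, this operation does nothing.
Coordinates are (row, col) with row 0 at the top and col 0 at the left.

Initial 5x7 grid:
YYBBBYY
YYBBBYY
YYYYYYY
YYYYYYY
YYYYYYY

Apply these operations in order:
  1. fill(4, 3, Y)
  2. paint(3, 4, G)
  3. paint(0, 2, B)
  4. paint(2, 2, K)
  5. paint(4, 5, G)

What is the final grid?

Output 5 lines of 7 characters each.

Answer: YYBBBYY
YYBBBYY
YYKYYYY
YYYYGYY
YYYYYGY

Derivation:
After op 1 fill(4,3,Y) [0 cells changed]:
YYBBBYY
YYBBBYY
YYYYYYY
YYYYYYY
YYYYYYY
After op 2 paint(3,4,G):
YYBBBYY
YYBBBYY
YYYYYYY
YYYYGYY
YYYYYYY
After op 3 paint(0,2,B):
YYBBBYY
YYBBBYY
YYYYYYY
YYYYGYY
YYYYYYY
After op 4 paint(2,2,K):
YYBBBYY
YYBBBYY
YYKYYYY
YYYYGYY
YYYYYYY
After op 5 paint(4,5,G):
YYBBBYY
YYBBBYY
YYKYYYY
YYYYGYY
YYYYYGY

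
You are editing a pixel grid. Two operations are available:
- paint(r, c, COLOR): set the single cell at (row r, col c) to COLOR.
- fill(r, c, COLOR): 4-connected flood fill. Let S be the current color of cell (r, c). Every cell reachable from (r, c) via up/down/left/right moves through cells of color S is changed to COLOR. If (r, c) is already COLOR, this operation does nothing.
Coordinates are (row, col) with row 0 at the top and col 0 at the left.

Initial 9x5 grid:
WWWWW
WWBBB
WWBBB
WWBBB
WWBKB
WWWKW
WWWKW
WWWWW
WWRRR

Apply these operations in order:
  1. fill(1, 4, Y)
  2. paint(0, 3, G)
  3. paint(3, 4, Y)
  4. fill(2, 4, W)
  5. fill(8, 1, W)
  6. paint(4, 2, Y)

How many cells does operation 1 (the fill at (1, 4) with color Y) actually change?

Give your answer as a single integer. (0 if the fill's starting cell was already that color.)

After op 1 fill(1,4,Y) [11 cells changed]:
WWWWW
WWYYY
WWYYY
WWYYY
WWYKY
WWWKW
WWWKW
WWWWW
WWRRR

Answer: 11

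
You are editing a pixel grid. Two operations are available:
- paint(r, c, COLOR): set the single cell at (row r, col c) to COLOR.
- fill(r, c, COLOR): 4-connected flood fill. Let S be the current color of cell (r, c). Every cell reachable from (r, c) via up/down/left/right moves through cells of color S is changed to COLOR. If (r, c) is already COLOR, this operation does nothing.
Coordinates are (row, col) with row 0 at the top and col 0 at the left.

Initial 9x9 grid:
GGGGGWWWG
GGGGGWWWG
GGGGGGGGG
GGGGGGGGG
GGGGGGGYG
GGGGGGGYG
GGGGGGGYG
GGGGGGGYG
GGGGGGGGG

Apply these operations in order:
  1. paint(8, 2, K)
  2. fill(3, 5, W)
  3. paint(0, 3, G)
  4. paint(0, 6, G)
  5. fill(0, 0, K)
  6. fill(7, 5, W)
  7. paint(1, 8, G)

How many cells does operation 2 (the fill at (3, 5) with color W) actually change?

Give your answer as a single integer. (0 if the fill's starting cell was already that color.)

After op 1 paint(8,2,K):
GGGGGWWWG
GGGGGWWWG
GGGGGGGGG
GGGGGGGGG
GGGGGGGYG
GGGGGGGYG
GGGGGGGYG
GGGGGGGYG
GGKGGGGGG
After op 2 fill(3,5,W) [70 cells changed]:
WWWWWWWWW
WWWWWWWWW
WWWWWWWWW
WWWWWWWWW
WWWWWWWYW
WWWWWWWYW
WWWWWWWYW
WWWWWWWYW
WWKWWWWWW

Answer: 70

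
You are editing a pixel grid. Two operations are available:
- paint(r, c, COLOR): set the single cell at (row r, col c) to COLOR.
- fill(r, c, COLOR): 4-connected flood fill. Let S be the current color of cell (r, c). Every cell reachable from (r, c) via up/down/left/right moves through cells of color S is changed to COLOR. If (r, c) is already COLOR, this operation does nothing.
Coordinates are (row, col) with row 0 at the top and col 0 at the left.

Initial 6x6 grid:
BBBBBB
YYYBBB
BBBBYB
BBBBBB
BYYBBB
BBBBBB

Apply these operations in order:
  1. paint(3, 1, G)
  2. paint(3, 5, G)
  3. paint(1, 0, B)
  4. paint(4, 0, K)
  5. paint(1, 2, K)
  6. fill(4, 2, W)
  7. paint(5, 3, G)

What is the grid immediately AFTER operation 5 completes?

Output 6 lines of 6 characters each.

Answer: BBBBBB
BYKBBB
BBBBYB
BGBBBG
KYYBBB
BBBBBB

Derivation:
After op 1 paint(3,1,G):
BBBBBB
YYYBBB
BBBBYB
BGBBBB
BYYBBB
BBBBBB
After op 2 paint(3,5,G):
BBBBBB
YYYBBB
BBBBYB
BGBBBG
BYYBBB
BBBBBB
After op 3 paint(1,0,B):
BBBBBB
BYYBBB
BBBBYB
BGBBBG
BYYBBB
BBBBBB
After op 4 paint(4,0,K):
BBBBBB
BYYBBB
BBBBYB
BGBBBG
KYYBBB
BBBBBB
After op 5 paint(1,2,K):
BBBBBB
BYKBBB
BBBBYB
BGBBBG
KYYBBB
BBBBBB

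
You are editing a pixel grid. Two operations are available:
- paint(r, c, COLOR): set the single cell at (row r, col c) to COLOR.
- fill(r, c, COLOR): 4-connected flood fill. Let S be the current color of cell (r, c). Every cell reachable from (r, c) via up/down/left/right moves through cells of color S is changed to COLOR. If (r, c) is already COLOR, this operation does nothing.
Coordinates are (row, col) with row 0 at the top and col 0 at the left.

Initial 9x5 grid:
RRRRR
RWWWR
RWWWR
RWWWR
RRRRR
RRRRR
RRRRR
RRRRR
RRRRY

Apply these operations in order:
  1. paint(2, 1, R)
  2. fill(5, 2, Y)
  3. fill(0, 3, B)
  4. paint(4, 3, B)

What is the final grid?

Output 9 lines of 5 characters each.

Answer: BBBBB
BWWWB
BBWWB
BWWWB
BBBBB
BBBBB
BBBBB
BBBBB
BBBBB

Derivation:
After op 1 paint(2,1,R):
RRRRR
RWWWR
RRWWR
RWWWR
RRRRR
RRRRR
RRRRR
RRRRR
RRRRY
After op 2 fill(5,2,Y) [36 cells changed]:
YYYYY
YWWWY
YYWWY
YWWWY
YYYYY
YYYYY
YYYYY
YYYYY
YYYYY
After op 3 fill(0,3,B) [37 cells changed]:
BBBBB
BWWWB
BBWWB
BWWWB
BBBBB
BBBBB
BBBBB
BBBBB
BBBBB
After op 4 paint(4,3,B):
BBBBB
BWWWB
BBWWB
BWWWB
BBBBB
BBBBB
BBBBB
BBBBB
BBBBB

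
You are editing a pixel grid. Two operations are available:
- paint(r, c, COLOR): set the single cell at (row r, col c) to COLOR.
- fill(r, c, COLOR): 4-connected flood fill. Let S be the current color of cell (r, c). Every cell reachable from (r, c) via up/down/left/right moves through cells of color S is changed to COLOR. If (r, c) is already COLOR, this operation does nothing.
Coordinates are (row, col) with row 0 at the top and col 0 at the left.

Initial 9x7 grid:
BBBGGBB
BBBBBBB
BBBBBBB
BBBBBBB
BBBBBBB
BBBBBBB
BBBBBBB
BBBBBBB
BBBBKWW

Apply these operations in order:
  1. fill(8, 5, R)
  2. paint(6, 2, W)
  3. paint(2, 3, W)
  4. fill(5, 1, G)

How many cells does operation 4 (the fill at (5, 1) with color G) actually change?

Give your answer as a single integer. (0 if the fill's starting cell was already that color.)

After op 1 fill(8,5,R) [2 cells changed]:
BBBGGBB
BBBBBBB
BBBBBBB
BBBBBBB
BBBBBBB
BBBBBBB
BBBBBBB
BBBBBBB
BBBBKRR
After op 2 paint(6,2,W):
BBBGGBB
BBBBBBB
BBBBBBB
BBBBBBB
BBBBBBB
BBBBBBB
BBWBBBB
BBBBBBB
BBBBKRR
After op 3 paint(2,3,W):
BBBGGBB
BBBBBBB
BBBWBBB
BBBBBBB
BBBBBBB
BBBBBBB
BBWBBBB
BBBBBBB
BBBBKRR
After op 4 fill(5,1,G) [56 cells changed]:
GGGGGGG
GGGGGGG
GGGWGGG
GGGGGGG
GGGGGGG
GGGGGGG
GGWGGGG
GGGGGGG
GGGGKRR

Answer: 56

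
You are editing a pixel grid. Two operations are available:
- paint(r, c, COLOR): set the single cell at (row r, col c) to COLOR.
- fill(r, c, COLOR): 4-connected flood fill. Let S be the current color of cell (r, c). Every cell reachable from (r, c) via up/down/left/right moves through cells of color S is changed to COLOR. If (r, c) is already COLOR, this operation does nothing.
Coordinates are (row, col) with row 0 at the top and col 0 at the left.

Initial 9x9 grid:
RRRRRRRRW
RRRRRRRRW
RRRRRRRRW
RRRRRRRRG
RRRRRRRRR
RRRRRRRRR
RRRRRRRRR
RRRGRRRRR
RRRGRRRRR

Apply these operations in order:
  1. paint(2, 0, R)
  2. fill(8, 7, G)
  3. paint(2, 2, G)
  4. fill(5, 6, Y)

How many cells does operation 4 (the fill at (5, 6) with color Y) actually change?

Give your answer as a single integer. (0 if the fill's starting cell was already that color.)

After op 1 paint(2,0,R):
RRRRRRRRW
RRRRRRRRW
RRRRRRRRW
RRRRRRRRG
RRRRRRRRR
RRRRRRRRR
RRRRRRRRR
RRRGRRRRR
RRRGRRRRR
After op 2 fill(8,7,G) [75 cells changed]:
GGGGGGGGW
GGGGGGGGW
GGGGGGGGW
GGGGGGGGG
GGGGGGGGG
GGGGGGGGG
GGGGGGGGG
GGGGGGGGG
GGGGGGGGG
After op 3 paint(2,2,G):
GGGGGGGGW
GGGGGGGGW
GGGGGGGGW
GGGGGGGGG
GGGGGGGGG
GGGGGGGGG
GGGGGGGGG
GGGGGGGGG
GGGGGGGGG
After op 4 fill(5,6,Y) [78 cells changed]:
YYYYYYYYW
YYYYYYYYW
YYYYYYYYW
YYYYYYYYY
YYYYYYYYY
YYYYYYYYY
YYYYYYYYY
YYYYYYYYY
YYYYYYYYY

Answer: 78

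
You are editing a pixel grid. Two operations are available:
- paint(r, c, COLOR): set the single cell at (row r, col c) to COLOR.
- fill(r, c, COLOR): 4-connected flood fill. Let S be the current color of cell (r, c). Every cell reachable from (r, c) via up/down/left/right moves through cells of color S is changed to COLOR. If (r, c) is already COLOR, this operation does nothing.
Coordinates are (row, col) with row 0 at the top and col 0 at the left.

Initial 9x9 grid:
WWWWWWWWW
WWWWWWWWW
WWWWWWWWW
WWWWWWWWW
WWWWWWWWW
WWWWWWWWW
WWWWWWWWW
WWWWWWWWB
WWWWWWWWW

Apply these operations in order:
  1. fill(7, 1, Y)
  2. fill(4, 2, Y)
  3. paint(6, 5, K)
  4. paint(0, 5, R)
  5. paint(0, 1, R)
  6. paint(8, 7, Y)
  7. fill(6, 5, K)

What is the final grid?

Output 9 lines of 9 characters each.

Answer: YRYYYRYYY
YYYYYYYYY
YYYYYYYYY
YYYYYYYYY
YYYYYYYYY
YYYYYYYYY
YYYYYKYYY
YYYYYYYYB
YYYYYYYYY

Derivation:
After op 1 fill(7,1,Y) [80 cells changed]:
YYYYYYYYY
YYYYYYYYY
YYYYYYYYY
YYYYYYYYY
YYYYYYYYY
YYYYYYYYY
YYYYYYYYY
YYYYYYYYB
YYYYYYYYY
After op 2 fill(4,2,Y) [0 cells changed]:
YYYYYYYYY
YYYYYYYYY
YYYYYYYYY
YYYYYYYYY
YYYYYYYYY
YYYYYYYYY
YYYYYYYYY
YYYYYYYYB
YYYYYYYYY
After op 3 paint(6,5,K):
YYYYYYYYY
YYYYYYYYY
YYYYYYYYY
YYYYYYYYY
YYYYYYYYY
YYYYYYYYY
YYYYYKYYY
YYYYYYYYB
YYYYYYYYY
After op 4 paint(0,5,R):
YYYYYRYYY
YYYYYYYYY
YYYYYYYYY
YYYYYYYYY
YYYYYYYYY
YYYYYYYYY
YYYYYKYYY
YYYYYYYYB
YYYYYYYYY
After op 5 paint(0,1,R):
YRYYYRYYY
YYYYYYYYY
YYYYYYYYY
YYYYYYYYY
YYYYYYYYY
YYYYYYYYY
YYYYYKYYY
YYYYYYYYB
YYYYYYYYY
After op 6 paint(8,7,Y):
YRYYYRYYY
YYYYYYYYY
YYYYYYYYY
YYYYYYYYY
YYYYYYYYY
YYYYYYYYY
YYYYYKYYY
YYYYYYYYB
YYYYYYYYY
After op 7 fill(6,5,K) [0 cells changed]:
YRYYYRYYY
YYYYYYYYY
YYYYYYYYY
YYYYYYYYY
YYYYYYYYY
YYYYYYYYY
YYYYYKYYY
YYYYYYYYB
YYYYYYYYY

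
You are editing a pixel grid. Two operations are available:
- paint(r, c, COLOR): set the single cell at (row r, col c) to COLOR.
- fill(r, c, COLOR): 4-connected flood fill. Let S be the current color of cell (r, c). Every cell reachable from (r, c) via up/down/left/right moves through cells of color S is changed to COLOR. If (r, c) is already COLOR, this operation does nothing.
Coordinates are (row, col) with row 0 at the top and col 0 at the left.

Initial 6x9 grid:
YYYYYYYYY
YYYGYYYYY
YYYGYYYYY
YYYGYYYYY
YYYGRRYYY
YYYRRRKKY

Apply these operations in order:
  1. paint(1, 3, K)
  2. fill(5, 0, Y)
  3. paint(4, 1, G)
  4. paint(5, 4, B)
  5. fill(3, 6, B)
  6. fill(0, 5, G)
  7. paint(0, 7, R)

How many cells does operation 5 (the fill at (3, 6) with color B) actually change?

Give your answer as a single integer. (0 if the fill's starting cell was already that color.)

After op 1 paint(1,3,K):
YYYYYYYYY
YYYKYYYYY
YYYGYYYYY
YYYGYYYYY
YYYGRRYYY
YYYRRRKKY
After op 2 fill(5,0,Y) [0 cells changed]:
YYYYYYYYY
YYYKYYYYY
YYYGYYYYY
YYYGYYYYY
YYYGRRYYY
YYYRRRKKY
After op 3 paint(4,1,G):
YYYYYYYYY
YYYKYYYYY
YYYGYYYYY
YYYGYYYYY
YGYGRRYYY
YYYRRRKKY
After op 4 paint(5,4,B):
YYYYYYYYY
YYYKYYYYY
YYYGYYYYY
YYYGYYYYY
YGYGRRYYY
YYYRBRKKY
After op 5 fill(3,6,B) [42 cells changed]:
BBBBBBBBB
BBBKBBBBB
BBBGBBBBB
BBBGBBBBB
BGBGRRBBB
BBBRBRKKB

Answer: 42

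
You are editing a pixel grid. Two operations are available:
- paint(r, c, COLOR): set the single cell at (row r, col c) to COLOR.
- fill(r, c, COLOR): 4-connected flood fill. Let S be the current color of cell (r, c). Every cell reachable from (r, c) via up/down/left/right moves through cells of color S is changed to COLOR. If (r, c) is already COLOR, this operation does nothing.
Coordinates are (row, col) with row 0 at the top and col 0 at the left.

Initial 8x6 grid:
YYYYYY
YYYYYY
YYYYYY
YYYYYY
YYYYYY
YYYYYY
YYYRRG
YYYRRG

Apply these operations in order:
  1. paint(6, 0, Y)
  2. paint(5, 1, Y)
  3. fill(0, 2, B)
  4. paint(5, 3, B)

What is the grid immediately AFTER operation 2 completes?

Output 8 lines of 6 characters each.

After op 1 paint(6,0,Y):
YYYYYY
YYYYYY
YYYYYY
YYYYYY
YYYYYY
YYYYYY
YYYRRG
YYYRRG
After op 2 paint(5,1,Y):
YYYYYY
YYYYYY
YYYYYY
YYYYYY
YYYYYY
YYYYYY
YYYRRG
YYYRRG

Answer: YYYYYY
YYYYYY
YYYYYY
YYYYYY
YYYYYY
YYYYYY
YYYRRG
YYYRRG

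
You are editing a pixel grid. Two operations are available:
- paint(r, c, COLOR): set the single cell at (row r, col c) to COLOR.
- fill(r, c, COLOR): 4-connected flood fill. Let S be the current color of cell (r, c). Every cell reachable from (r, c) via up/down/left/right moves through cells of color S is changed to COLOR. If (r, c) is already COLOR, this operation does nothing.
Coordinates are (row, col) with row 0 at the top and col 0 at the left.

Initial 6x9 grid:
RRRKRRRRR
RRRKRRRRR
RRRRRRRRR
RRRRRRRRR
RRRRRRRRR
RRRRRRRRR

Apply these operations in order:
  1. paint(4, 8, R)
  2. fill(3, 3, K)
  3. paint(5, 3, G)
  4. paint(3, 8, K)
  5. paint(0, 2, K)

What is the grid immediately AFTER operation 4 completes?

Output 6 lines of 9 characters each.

After op 1 paint(4,8,R):
RRRKRRRRR
RRRKRRRRR
RRRRRRRRR
RRRRRRRRR
RRRRRRRRR
RRRRRRRRR
After op 2 fill(3,3,K) [52 cells changed]:
KKKKKKKKK
KKKKKKKKK
KKKKKKKKK
KKKKKKKKK
KKKKKKKKK
KKKKKKKKK
After op 3 paint(5,3,G):
KKKKKKKKK
KKKKKKKKK
KKKKKKKKK
KKKKKKKKK
KKKKKKKKK
KKKGKKKKK
After op 4 paint(3,8,K):
KKKKKKKKK
KKKKKKKKK
KKKKKKKKK
KKKKKKKKK
KKKKKKKKK
KKKGKKKKK

Answer: KKKKKKKKK
KKKKKKKKK
KKKKKKKKK
KKKKKKKKK
KKKKKKKKK
KKKGKKKKK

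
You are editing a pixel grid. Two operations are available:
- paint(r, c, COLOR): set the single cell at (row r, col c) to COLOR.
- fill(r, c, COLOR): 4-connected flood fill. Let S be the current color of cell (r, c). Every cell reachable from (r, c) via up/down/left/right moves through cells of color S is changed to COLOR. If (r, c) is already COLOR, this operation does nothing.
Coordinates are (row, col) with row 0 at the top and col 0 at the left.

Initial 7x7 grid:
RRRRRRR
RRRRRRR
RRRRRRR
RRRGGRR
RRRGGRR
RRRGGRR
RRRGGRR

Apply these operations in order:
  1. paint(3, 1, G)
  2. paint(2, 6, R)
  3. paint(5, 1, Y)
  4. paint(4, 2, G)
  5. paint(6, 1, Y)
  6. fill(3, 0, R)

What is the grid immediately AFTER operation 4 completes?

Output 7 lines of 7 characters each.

Answer: RRRRRRR
RRRRRRR
RRRRRRR
RGRGGRR
RRGGGRR
RYRGGRR
RRRGGRR

Derivation:
After op 1 paint(3,1,G):
RRRRRRR
RRRRRRR
RRRRRRR
RGRGGRR
RRRGGRR
RRRGGRR
RRRGGRR
After op 2 paint(2,6,R):
RRRRRRR
RRRRRRR
RRRRRRR
RGRGGRR
RRRGGRR
RRRGGRR
RRRGGRR
After op 3 paint(5,1,Y):
RRRRRRR
RRRRRRR
RRRRRRR
RGRGGRR
RRRGGRR
RYRGGRR
RRRGGRR
After op 4 paint(4,2,G):
RRRRRRR
RRRRRRR
RRRRRRR
RGRGGRR
RRGGGRR
RYRGGRR
RRRGGRR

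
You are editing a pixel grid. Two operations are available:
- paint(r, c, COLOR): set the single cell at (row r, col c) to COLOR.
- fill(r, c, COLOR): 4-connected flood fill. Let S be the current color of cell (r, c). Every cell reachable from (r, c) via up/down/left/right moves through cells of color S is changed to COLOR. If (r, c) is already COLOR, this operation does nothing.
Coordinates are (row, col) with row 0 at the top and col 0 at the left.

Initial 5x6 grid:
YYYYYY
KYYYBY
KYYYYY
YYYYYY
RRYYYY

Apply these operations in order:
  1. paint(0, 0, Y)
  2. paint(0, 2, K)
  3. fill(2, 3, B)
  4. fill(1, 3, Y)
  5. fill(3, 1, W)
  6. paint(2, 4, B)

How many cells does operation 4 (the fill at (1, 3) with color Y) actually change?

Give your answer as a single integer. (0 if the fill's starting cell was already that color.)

After op 1 paint(0,0,Y):
YYYYYY
KYYYBY
KYYYYY
YYYYYY
RRYYYY
After op 2 paint(0,2,K):
YYKYYY
KYYYBY
KYYYYY
YYYYYY
RRYYYY
After op 3 fill(2,3,B) [24 cells changed]:
BBKBBB
KBBBBB
KBBBBB
BBBBBB
RRBBBB
After op 4 fill(1,3,Y) [25 cells changed]:
YYKYYY
KYYYYY
KYYYYY
YYYYYY
RRYYYY

Answer: 25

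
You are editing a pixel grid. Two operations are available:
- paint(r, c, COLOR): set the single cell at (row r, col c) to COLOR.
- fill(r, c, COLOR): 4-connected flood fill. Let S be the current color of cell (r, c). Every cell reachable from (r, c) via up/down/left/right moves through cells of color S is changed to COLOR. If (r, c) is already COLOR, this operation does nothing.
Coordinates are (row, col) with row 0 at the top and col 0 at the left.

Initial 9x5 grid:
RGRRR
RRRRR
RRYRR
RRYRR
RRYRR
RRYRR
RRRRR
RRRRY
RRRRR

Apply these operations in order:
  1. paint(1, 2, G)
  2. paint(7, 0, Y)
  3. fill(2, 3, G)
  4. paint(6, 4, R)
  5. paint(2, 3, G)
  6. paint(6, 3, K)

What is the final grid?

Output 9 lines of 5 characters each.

Answer: GGGGG
GGGGG
GGYGG
GGYGG
GGYGG
GGYGG
GGGKR
YGGGY
GGGGG

Derivation:
After op 1 paint(1,2,G):
RGRRR
RRGRR
RRYRR
RRYRR
RRYRR
RRYRR
RRRRR
RRRRY
RRRRR
After op 2 paint(7,0,Y):
RGRRR
RRGRR
RRYRR
RRYRR
RRYRR
RRYRR
RRRRR
YRRRY
RRRRR
After op 3 fill(2,3,G) [37 cells changed]:
GGGGG
GGGGG
GGYGG
GGYGG
GGYGG
GGYGG
GGGGG
YGGGY
GGGGG
After op 4 paint(6,4,R):
GGGGG
GGGGG
GGYGG
GGYGG
GGYGG
GGYGG
GGGGR
YGGGY
GGGGG
After op 5 paint(2,3,G):
GGGGG
GGGGG
GGYGG
GGYGG
GGYGG
GGYGG
GGGGR
YGGGY
GGGGG
After op 6 paint(6,3,K):
GGGGG
GGGGG
GGYGG
GGYGG
GGYGG
GGYGG
GGGKR
YGGGY
GGGGG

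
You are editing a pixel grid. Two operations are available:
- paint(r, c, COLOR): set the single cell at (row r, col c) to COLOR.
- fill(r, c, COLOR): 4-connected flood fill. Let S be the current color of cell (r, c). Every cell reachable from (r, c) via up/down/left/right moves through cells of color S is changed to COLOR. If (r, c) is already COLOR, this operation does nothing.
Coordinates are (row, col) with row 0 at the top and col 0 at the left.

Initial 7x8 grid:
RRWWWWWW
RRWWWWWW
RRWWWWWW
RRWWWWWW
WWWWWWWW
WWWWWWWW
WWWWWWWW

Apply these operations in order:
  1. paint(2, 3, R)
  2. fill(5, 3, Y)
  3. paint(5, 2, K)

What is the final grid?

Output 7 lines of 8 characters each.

After op 1 paint(2,3,R):
RRWWWWWW
RRWWWWWW
RRWRWWWW
RRWWWWWW
WWWWWWWW
WWWWWWWW
WWWWWWWW
After op 2 fill(5,3,Y) [47 cells changed]:
RRYYYYYY
RRYYYYYY
RRYRYYYY
RRYYYYYY
YYYYYYYY
YYYYYYYY
YYYYYYYY
After op 3 paint(5,2,K):
RRYYYYYY
RRYYYYYY
RRYRYYYY
RRYYYYYY
YYYYYYYY
YYKYYYYY
YYYYYYYY

Answer: RRYYYYYY
RRYYYYYY
RRYRYYYY
RRYYYYYY
YYYYYYYY
YYKYYYYY
YYYYYYYY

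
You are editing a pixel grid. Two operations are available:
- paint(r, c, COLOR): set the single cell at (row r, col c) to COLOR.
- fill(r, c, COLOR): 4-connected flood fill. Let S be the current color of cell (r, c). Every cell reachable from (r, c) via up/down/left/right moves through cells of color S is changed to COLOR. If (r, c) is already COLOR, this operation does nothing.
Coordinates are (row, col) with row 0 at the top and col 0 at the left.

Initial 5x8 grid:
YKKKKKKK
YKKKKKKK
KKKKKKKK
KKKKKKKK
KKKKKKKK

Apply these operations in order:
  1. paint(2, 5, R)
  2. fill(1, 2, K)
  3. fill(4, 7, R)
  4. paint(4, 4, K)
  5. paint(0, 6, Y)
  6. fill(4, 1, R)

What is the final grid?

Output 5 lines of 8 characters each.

After op 1 paint(2,5,R):
YKKKKKKK
YKKKKKKK
KKKKKRKK
KKKKKKKK
KKKKKKKK
After op 2 fill(1,2,K) [0 cells changed]:
YKKKKKKK
YKKKKKKK
KKKKKRKK
KKKKKKKK
KKKKKKKK
After op 3 fill(4,7,R) [37 cells changed]:
YRRRRRRR
YRRRRRRR
RRRRRRRR
RRRRRRRR
RRRRRRRR
After op 4 paint(4,4,K):
YRRRRRRR
YRRRRRRR
RRRRRRRR
RRRRRRRR
RRRRKRRR
After op 5 paint(0,6,Y):
YRRRRRYR
YRRRRRRR
RRRRRRRR
RRRRRRRR
RRRRKRRR
After op 6 fill(4,1,R) [0 cells changed]:
YRRRRRYR
YRRRRRRR
RRRRRRRR
RRRRRRRR
RRRRKRRR

Answer: YRRRRRYR
YRRRRRRR
RRRRRRRR
RRRRRRRR
RRRRKRRR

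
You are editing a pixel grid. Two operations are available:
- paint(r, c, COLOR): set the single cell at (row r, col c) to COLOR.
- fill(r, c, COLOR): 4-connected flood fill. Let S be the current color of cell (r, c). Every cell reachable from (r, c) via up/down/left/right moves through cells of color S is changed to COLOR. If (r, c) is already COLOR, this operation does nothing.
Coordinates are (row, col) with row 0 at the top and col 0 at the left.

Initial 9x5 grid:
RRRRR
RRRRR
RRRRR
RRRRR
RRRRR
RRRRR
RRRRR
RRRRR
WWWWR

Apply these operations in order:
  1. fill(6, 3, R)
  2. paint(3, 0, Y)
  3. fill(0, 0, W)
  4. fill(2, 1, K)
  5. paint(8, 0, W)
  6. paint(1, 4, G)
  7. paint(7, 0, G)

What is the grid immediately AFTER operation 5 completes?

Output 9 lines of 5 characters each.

After op 1 fill(6,3,R) [0 cells changed]:
RRRRR
RRRRR
RRRRR
RRRRR
RRRRR
RRRRR
RRRRR
RRRRR
WWWWR
After op 2 paint(3,0,Y):
RRRRR
RRRRR
RRRRR
YRRRR
RRRRR
RRRRR
RRRRR
RRRRR
WWWWR
After op 3 fill(0,0,W) [40 cells changed]:
WWWWW
WWWWW
WWWWW
YWWWW
WWWWW
WWWWW
WWWWW
WWWWW
WWWWW
After op 4 fill(2,1,K) [44 cells changed]:
KKKKK
KKKKK
KKKKK
YKKKK
KKKKK
KKKKK
KKKKK
KKKKK
KKKKK
After op 5 paint(8,0,W):
KKKKK
KKKKK
KKKKK
YKKKK
KKKKK
KKKKK
KKKKK
KKKKK
WKKKK

Answer: KKKKK
KKKKK
KKKKK
YKKKK
KKKKK
KKKKK
KKKKK
KKKKK
WKKKK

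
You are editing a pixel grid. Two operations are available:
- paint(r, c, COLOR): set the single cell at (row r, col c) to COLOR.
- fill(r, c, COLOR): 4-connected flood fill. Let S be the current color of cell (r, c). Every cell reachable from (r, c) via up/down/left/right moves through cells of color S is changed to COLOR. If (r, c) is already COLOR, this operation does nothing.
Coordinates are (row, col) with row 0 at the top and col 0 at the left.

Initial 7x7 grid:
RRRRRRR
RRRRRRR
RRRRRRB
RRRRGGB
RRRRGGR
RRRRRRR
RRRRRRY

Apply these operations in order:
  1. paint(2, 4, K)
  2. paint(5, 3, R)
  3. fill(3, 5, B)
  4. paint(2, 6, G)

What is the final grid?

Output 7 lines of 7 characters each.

Answer: RRRRRRR
RRRRRRR
RRRRKRG
RRRRBBB
RRRRBBR
RRRRRRR
RRRRRRY

Derivation:
After op 1 paint(2,4,K):
RRRRRRR
RRRRRRR
RRRRKRB
RRRRGGB
RRRRGGR
RRRRRRR
RRRRRRY
After op 2 paint(5,3,R):
RRRRRRR
RRRRRRR
RRRRKRB
RRRRGGB
RRRRGGR
RRRRRRR
RRRRRRY
After op 3 fill(3,5,B) [4 cells changed]:
RRRRRRR
RRRRRRR
RRRRKRB
RRRRBBB
RRRRBBR
RRRRRRR
RRRRRRY
After op 4 paint(2,6,G):
RRRRRRR
RRRRRRR
RRRRKRG
RRRRBBB
RRRRBBR
RRRRRRR
RRRRRRY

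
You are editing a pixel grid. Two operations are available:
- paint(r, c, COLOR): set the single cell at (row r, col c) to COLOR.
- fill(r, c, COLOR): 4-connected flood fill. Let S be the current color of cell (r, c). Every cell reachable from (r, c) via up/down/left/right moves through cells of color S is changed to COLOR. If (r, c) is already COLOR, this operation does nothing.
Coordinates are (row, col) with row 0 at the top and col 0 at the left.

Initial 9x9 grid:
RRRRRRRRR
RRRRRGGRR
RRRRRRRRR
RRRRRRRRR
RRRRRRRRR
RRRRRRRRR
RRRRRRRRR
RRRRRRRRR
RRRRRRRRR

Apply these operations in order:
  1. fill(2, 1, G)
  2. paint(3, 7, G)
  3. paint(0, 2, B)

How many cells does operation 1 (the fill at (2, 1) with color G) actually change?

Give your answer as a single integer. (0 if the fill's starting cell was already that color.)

After op 1 fill(2,1,G) [79 cells changed]:
GGGGGGGGG
GGGGGGGGG
GGGGGGGGG
GGGGGGGGG
GGGGGGGGG
GGGGGGGGG
GGGGGGGGG
GGGGGGGGG
GGGGGGGGG

Answer: 79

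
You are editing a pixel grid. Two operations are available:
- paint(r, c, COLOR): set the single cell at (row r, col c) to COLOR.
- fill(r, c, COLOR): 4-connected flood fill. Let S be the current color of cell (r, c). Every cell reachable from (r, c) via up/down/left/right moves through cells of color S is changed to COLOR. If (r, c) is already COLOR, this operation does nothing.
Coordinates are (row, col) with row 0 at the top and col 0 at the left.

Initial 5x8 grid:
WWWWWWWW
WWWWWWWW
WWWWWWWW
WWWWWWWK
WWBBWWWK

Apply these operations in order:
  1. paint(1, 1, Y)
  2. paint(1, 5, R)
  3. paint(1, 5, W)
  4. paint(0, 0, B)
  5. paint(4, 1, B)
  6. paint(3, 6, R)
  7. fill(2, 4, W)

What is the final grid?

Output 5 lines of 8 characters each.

Answer: BWWWWWWW
WYWWWWWW
WWWWWWWW
WWWWWWRK
WBBBWWWK

Derivation:
After op 1 paint(1,1,Y):
WWWWWWWW
WYWWWWWW
WWWWWWWW
WWWWWWWK
WWBBWWWK
After op 2 paint(1,5,R):
WWWWWWWW
WYWWWRWW
WWWWWWWW
WWWWWWWK
WWBBWWWK
After op 3 paint(1,5,W):
WWWWWWWW
WYWWWWWW
WWWWWWWW
WWWWWWWK
WWBBWWWK
After op 4 paint(0,0,B):
BWWWWWWW
WYWWWWWW
WWWWWWWW
WWWWWWWK
WWBBWWWK
After op 5 paint(4,1,B):
BWWWWWWW
WYWWWWWW
WWWWWWWW
WWWWWWWK
WBBBWWWK
After op 6 paint(3,6,R):
BWWWWWWW
WYWWWWWW
WWWWWWWW
WWWWWWRK
WBBBWWWK
After op 7 fill(2,4,W) [0 cells changed]:
BWWWWWWW
WYWWWWWW
WWWWWWWW
WWWWWWRK
WBBBWWWK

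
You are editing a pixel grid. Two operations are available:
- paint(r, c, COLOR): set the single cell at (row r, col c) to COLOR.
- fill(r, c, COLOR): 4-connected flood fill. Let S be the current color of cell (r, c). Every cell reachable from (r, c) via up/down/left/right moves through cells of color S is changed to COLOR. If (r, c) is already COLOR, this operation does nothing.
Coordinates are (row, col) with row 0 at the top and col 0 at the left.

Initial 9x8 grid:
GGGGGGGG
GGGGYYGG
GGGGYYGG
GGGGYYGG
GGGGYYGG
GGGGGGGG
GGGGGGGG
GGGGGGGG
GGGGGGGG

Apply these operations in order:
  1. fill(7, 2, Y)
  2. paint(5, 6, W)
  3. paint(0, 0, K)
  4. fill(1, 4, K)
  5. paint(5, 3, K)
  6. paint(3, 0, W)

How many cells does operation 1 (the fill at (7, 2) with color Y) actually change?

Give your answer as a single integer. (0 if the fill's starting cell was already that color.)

Answer: 64

Derivation:
After op 1 fill(7,2,Y) [64 cells changed]:
YYYYYYYY
YYYYYYYY
YYYYYYYY
YYYYYYYY
YYYYYYYY
YYYYYYYY
YYYYYYYY
YYYYYYYY
YYYYYYYY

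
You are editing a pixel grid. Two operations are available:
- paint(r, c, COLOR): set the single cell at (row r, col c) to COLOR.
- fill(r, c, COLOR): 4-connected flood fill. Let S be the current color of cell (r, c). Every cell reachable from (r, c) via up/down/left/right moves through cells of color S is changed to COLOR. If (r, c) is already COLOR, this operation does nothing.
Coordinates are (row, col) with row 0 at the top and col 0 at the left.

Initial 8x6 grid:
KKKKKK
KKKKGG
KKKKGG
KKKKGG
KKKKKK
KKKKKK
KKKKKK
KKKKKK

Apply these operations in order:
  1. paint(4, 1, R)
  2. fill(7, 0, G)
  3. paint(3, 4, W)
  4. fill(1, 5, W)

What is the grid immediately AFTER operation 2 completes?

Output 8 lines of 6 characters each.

After op 1 paint(4,1,R):
KKKKKK
KKKKGG
KKKKGG
KKKKGG
KRKKKK
KKKKKK
KKKKKK
KKKKKK
After op 2 fill(7,0,G) [41 cells changed]:
GGGGGG
GGGGGG
GGGGGG
GGGGGG
GRGGGG
GGGGGG
GGGGGG
GGGGGG

Answer: GGGGGG
GGGGGG
GGGGGG
GGGGGG
GRGGGG
GGGGGG
GGGGGG
GGGGGG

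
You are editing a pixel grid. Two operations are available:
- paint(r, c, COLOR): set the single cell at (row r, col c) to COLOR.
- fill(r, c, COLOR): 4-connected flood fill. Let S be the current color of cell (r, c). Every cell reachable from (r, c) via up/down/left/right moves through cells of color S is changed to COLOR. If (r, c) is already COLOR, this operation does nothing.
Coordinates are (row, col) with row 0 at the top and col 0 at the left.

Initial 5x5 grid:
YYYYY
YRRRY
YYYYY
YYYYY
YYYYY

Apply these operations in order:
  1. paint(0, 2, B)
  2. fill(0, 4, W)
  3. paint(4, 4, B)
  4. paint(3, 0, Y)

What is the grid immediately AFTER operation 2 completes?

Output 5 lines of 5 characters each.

After op 1 paint(0,2,B):
YYBYY
YRRRY
YYYYY
YYYYY
YYYYY
After op 2 fill(0,4,W) [21 cells changed]:
WWBWW
WRRRW
WWWWW
WWWWW
WWWWW

Answer: WWBWW
WRRRW
WWWWW
WWWWW
WWWWW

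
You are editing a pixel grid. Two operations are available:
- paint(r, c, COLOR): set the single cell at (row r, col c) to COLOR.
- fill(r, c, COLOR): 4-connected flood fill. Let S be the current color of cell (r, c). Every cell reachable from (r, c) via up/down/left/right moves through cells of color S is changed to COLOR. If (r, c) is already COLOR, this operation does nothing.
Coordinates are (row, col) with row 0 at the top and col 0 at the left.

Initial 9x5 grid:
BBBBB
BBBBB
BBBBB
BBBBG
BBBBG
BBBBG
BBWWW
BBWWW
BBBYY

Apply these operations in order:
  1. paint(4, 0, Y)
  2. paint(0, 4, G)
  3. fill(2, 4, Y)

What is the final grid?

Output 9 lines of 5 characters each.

Answer: YYYYG
YYYYY
YYYYY
YYYYG
YYYYG
YYYYG
YYWWW
YYWWW
YYYYY

Derivation:
After op 1 paint(4,0,Y):
BBBBB
BBBBB
BBBBB
BBBBG
YBBBG
BBBBG
BBWWW
BBWWW
BBBYY
After op 2 paint(0,4,G):
BBBBG
BBBBB
BBBBB
BBBBG
YBBBG
BBBBG
BBWWW
BBWWW
BBBYY
After op 3 fill(2,4,Y) [32 cells changed]:
YYYYG
YYYYY
YYYYY
YYYYG
YYYYG
YYYYG
YYWWW
YYWWW
YYYYY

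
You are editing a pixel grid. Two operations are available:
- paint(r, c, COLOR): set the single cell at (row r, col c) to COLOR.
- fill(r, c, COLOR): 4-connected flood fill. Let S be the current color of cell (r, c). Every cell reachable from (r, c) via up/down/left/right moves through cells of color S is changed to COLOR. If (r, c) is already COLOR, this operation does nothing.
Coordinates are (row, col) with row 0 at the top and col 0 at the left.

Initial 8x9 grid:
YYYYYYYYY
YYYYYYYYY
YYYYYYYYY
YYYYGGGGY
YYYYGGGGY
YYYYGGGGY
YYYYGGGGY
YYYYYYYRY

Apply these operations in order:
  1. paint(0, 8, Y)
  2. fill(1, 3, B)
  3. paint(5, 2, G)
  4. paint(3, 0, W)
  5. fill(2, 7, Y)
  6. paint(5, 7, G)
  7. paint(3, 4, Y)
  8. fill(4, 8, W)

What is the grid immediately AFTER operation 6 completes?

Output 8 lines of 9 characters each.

Answer: YYYYYYYYY
YYYYYYYYY
YYYYYYYYY
WYYYGGGGY
YYYYGGGGY
YYGYGGGGY
YYYYGGGGY
YYYYYYYRY

Derivation:
After op 1 paint(0,8,Y):
YYYYYYYYY
YYYYYYYYY
YYYYYYYYY
YYYYGGGGY
YYYYGGGGY
YYYYGGGGY
YYYYGGGGY
YYYYYYYRY
After op 2 fill(1,3,B) [55 cells changed]:
BBBBBBBBB
BBBBBBBBB
BBBBBBBBB
BBBBGGGGB
BBBBGGGGB
BBBBGGGGB
BBBBGGGGB
BBBBBBBRB
After op 3 paint(5,2,G):
BBBBBBBBB
BBBBBBBBB
BBBBBBBBB
BBBBGGGGB
BBBBGGGGB
BBGBGGGGB
BBBBGGGGB
BBBBBBBRB
After op 4 paint(3,0,W):
BBBBBBBBB
BBBBBBBBB
BBBBBBBBB
WBBBGGGGB
BBBBGGGGB
BBGBGGGGB
BBBBGGGGB
BBBBBBBRB
After op 5 fill(2,7,Y) [53 cells changed]:
YYYYYYYYY
YYYYYYYYY
YYYYYYYYY
WYYYGGGGY
YYYYGGGGY
YYGYGGGGY
YYYYGGGGY
YYYYYYYRY
After op 6 paint(5,7,G):
YYYYYYYYY
YYYYYYYYY
YYYYYYYYY
WYYYGGGGY
YYYYGGGGY
YYGYGGGGY
YYYYGGGGY
YYYYYYYRY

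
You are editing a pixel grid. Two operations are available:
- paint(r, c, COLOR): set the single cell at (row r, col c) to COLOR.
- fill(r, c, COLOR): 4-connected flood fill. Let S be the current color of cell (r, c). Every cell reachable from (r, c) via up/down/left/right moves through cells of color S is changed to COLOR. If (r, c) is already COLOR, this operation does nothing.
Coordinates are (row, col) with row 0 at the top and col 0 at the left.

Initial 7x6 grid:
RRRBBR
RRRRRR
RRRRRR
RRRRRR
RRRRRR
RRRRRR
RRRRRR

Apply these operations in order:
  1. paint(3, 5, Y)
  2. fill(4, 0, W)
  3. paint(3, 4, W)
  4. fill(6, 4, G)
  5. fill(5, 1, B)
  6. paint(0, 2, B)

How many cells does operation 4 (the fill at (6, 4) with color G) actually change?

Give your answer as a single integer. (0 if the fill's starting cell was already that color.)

Answer: 39

Derivation:
After op 1 paint(3,5,Y):
RRRBBR
RRRRRR
RRRRRR
RRRRRY
RRRRRR
RRRRRR
RRRRRR
After op 2 fill(4,0,W) [39 cells changed]:
WWWBBW
WWWWWW
WWWWWW
WWWWWY
WWWWWW
WWWWWW
WWWWWW
After op 3 paint(3,4,W):
WWWBBW
WWWWWW
WWWWWW
WWWWWY
WWWWWW
WWWWWW
WWWWWW
After op 4 fill(6,4,G) [39 cells changed]:
GGGBBG
GGGGGG
GGGGGG
GGGGGY
GGGGGG
GGGGGG
GGGGGG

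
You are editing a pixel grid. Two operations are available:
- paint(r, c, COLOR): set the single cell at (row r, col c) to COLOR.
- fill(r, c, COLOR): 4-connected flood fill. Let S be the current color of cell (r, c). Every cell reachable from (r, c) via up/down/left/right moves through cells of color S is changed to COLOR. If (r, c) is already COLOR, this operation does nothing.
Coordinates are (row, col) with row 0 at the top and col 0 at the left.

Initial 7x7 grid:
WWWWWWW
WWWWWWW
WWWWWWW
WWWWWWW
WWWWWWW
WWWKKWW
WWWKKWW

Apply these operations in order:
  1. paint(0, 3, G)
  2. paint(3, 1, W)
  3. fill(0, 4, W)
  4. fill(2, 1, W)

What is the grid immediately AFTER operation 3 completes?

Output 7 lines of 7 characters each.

After op 1 paint(0,3,G):
WWWGWWW
WWWWWWW
WWWWWWW
WWWWWWW
WWWWWWW
WWWKKWW
WWWKKWW
After op 2 paint(3,1,W):
WWWGWWW
WWWWWWW
WWWWWWW
WWWWWWW
WWWWWWW
WWWKKWW
WWWKKWW
After op 3 fill(0,4,W) [0 cells changed]:
WWWGWWW
WWWWWWW
WWWWWWW
WWWWWWW
WWWWWWW
WWWKKWW
WWWKKWW

Answer: WWWGWWW
WWWWWWW
WWWWWWW
WWWWWWW
WWWWWWW
WWWKKWW
WWWKKWW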